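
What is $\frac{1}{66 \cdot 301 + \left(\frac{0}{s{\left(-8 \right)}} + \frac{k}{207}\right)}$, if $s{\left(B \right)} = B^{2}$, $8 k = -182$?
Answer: $\frac{828}{16448957} \approx 5.0338 \cdot 10^{-5}$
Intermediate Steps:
$k = - \frac{91}{4}$ ($k = \frac{1}{8} \left(-182\right) = - \frac{91}{4} \approx -22.75$)
$\frac{1}{66 \cdot 301 + \left(\frac{0}{s{\left(-8 \right)}} + \frac{k}{207}\right)} = \frac{1}{66 \cdot 301 + \left(\frac{0}{\left(-8\right)^{2}} - \frac{91}{4 \cdot 207}\right)} = \frac{1}{19866 - \left(\frac{91}{828} + \frac{0}{64}\right)} = \frac{1}{19866 + \left(0 \cdot \frac{1}{64} - \frac{91}{828}\right)} = \frac{1}{19866 + \left(0 - \frac{91}{828}\right)} = \frac{1}{19866 - \frac{91}{828}} = \frac{1}{\frac{16448957}{828}} = \frac{828}{16448957}$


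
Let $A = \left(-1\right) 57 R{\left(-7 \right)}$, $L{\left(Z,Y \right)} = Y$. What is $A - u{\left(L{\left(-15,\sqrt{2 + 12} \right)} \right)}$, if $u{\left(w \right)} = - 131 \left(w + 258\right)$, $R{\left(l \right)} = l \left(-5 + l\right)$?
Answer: $29010 + 131 \sqrt{14} \approx 29500.0$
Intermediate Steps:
$u{\left(w \right)} = -33798 - 131 w$ ($u{\left(w \right)} = - 131 \left(258 + w\right) = -33798 - 131 w$)
$A = -4788$ ($A = \left(-1\right) 57 \left(- 7 \left(-5 - 7\right)\right) = - 57 \left(\left(-7\right) \left(-12\right)\right) = \left(-57\right) 84 = -4788$)
$A - u{\left(L{\left(-15,\sqrt{2 + 12} \right)} \right)} = -4788 - \left(-33798 - 131 \sqrt{2 + 12}\right) = -4788 - \left(-33798 - 131 \sqrt{14}\right) = -4788 + \left(33798 + 131 \sqrt{14}\right) = 29010 + 131 \sqrt{14}$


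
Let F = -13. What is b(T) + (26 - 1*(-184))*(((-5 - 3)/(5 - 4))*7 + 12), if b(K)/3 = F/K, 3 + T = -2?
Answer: -46161/5 ≈ -9232.2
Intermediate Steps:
T = -5 (T = -3 - 2 = -5)
b(K) = -39/K (b(K) = 3*(-13/K) = -39/K)
b(T) + (26 - 1*(-184))*(((-5 - 3)/(5 - 4))*7 + 12) = -39/(-5) + (26 - 1*(-184))*(((-5 - 3)/(5 - 4))*7 + 12) = -39*(-1/5) + (26 + 184)*(-8/1*7 + 12) = 39/5 + 210*(-8*1*7 + 12) = 39/5 + 210*(-8*7 + 12) = 39/5 + 210*(-56 + 12) = 39/5 + 210*(-44) = 39/5 - 9240 = -46161/5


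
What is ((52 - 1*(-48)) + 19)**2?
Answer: 14161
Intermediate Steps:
((52 - 1*(-48)) + 19)**2 = ((52 + 48) + 19)**2 = (100 + 19)**2 = 119**2 = 14161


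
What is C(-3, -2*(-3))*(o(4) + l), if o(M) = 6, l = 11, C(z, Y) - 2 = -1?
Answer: 17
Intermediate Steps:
C(z, Y) = 1 (C(z, Y) = 2 - 1 = 1)
C(-3, -2*(-3))*(o(4) + l) = 1*(6 + 11) = 1*17 = 17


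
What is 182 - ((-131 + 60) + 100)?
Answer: 153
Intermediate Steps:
182 - ((-131 + 60) + 100) = 182 - (-71 + 100) = 182 - 1*29 = 182 - 29 = 153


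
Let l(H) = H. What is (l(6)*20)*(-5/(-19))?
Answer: 600/19 ≈ 31.579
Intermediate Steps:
(l(6)*20)*(-5/(-19)) = (6*20)*(-5/(-19)) = 120*(-5*(-1/19)) = 120*(5/19) = 600/19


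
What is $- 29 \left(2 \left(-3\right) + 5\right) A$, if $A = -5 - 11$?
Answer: $-464$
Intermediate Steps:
$A = -16$ ($A = -5 - 11 = -16$)
$- 29 \left(2 \left(-3\right) + 5\right) A = - 29 \left(2 \left(-3\right) + 5\right) \left(-16\right) = - 29 \left(-6 + 5\right) \left(-16\right) = \left(-29\right) \left(-1\right) \left(-16\right) = 29 \left(-16\right) = -464$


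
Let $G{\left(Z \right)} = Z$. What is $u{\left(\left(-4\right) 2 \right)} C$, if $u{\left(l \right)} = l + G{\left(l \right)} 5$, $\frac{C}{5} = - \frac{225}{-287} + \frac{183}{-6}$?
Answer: $\frac{2046840}{287} \approx 7131.8$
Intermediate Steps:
$C = - \frac{85285}{574}$ ($C = 5 \left(- \frac{225}{-287} + \frac{183}{-6}\right) = 5 \left(\left(-225\right) \left(- \frac{1}{287}\right) + 183 \left(- \frac{1}{6}\right)\right) = 5 \left(\frac{225}{287} - \frac{61}{2}\right) = 5 \left(- \frac{17057}{574}\right) = - \frac{85285}{574} \approx -148.58$)
$u{\left(l \right)} = 6 l$ ($u{\left(l \right)} = l + l 5 = l + 5 l = 6 l$)
$u{\left(\left(-4\right) 2 \right)} C = 6 \left(\left(-4\right) 2\right) \left(- \frac{85285}{574}\right) = 6 \left(-8\right) \left(- \frac{85285}{574}\right) = \left(-48\right) \left(- \frac{85285}{574}\right) = \frac{2046840}{287}$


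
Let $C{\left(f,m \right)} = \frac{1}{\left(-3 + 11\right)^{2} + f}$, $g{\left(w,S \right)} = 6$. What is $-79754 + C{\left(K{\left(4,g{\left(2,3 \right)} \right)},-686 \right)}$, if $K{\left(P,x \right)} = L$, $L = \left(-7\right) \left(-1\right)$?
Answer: $- \frac{5662533}{71} \approx -79754.0$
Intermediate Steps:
$L = 7$
$K{\left(P,x \right)} = 7$
$C{\left(f,m \right)} = \frac{1}{64 + f}$ ($C{\left(f,m \right)} = \frac{1}{8^{2} + f} = \frac{1}{64 + f}$)
$-79754 + C{\left(K{\left(4,g{\left(2,3 \right)} \right)},-686 \right)} = -79754 + \frac{1}{64 + 7} = -79754 + \frac{1}{71} = - \frac{5662533}{71}$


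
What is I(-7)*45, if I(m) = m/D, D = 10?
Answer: -63/2 ≈ -31.500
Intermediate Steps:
I(m) = m/10
I(-7)*45 = ((1/10)*(-7))*45 = -7/10*45 = -63/2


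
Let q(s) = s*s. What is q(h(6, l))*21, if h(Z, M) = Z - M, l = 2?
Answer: 336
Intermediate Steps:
q(s) = s**2
q(h(6, l))*21 = (6 - 1*2)**2*21 = (6 - 2)**2*21 = 4**2*21 = 16*21 = 336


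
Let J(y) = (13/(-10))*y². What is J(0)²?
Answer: 0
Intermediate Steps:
J(y) = -13*y²/10 (J(y) = (13*(-⅒))*y² = -13*y²/10)
J(0)² = (-13/10*0²)² = (-13/10*0)² = 0² = 0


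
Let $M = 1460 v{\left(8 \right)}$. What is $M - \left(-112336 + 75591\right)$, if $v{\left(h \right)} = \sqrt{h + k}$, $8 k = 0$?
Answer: $36745 + 2920 \sqrt{2} \approx 40875.0$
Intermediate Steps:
$k = 0$ ($k = \frac{1}{8} \cdot 0 = 0$)
$v{\left(h \right)} = \sqrt{h}$ ($v{\left(h \right)} = \sqrt{h + 0} = \sqrt{h}$)
$M = 2920 \sqrt{2}$ ($M = 1460 \sqrt{8} = 1460 \cdot 2 \sqrt{2} = 2920 \sqrt{2} \approx 4129.5$)
$M - \left(-112336 + 75591\right) = 2920 \sqrt{2} - \left(-112336 + 75591\right) = 2920 \sqrt{2} - -36745 = 2920 \sqrt{2} + 36745 = 36745 + 2920 \sqrt{2}$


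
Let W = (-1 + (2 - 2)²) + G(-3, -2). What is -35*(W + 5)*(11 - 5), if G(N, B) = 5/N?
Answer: -490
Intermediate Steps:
W = -8/3 (W = (-1 + (2 - 2)²) + 5/(-3) = (-1 + 0²) + 5*(-⅓) = (-1 + 0) - 5/3 = -1 - 5/3 = -8/3 ≈ -2.6667)
-35*(W + 5)*(11 - 5) = -35*(-8/3 + 5)*(11 - 5) = -245*6/3 = -35*14 = -490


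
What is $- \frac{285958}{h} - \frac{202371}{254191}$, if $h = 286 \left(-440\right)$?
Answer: $\frac{23610791669}{15993697720} \approx 1.4763$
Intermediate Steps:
$h = -125840$
$- \frac{285958}{h} - \frac{202371}{254191} = - \frac{285958}{-125840} - \frac{202371}{254191} = \left(-285958\right) \left(- \frac{1}{125840}\right) - \frac{202371}{254191} = \frac{142979}{62920} - \frac{202371}{254191} = \frac{23610791669}{15993697720}$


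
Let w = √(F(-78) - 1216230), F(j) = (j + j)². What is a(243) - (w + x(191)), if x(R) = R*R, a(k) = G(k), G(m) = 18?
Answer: -36463 - I*√1191894 ≈ -36463.0 - 1091.7*I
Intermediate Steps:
F(j) = 4*j² (F(j) = (2*j)² = 4*j²)
a(k) = 18
w = I*√1191894 (w = √(4*(-78)² - 1216230) = √(4*6084 - 1216230) = √(24336 - 1216230) = √(-1191894) = I*√1191894 ≈ 1091.7*I)
x(R) = R²
a(243) - (w + x(191)) = 18 - (I*√1191894 + 191²) = 18 - (I*√1191894 + 36481) = 18 - (36481 + I*√1191894) = 18 + (-36481 - I*√1191894) = -36463 - I*√1191894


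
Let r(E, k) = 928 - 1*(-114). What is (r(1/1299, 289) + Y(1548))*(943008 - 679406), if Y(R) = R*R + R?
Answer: 632353256188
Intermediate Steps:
r(E, k) = 1042 (r(E, k) = 928 + 114 = 1042)
Y(R) = R + R**2 (Y(R) = R**2 + R = R + R**2)
(r(1/1299, 289) + Y(1548))*(943008 - 679406) = (1042 + 1548*(1 + 1548))*(943008 - 679406) = (1042 + 1548*1549)*263602 = (1042 + 2397852)*263602 = 2398894*263602 = 632353256188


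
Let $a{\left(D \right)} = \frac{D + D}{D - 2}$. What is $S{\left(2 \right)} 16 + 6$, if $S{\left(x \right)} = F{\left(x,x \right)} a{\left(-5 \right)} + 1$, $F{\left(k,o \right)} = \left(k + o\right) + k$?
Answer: $\frac{1114}{7} \approx 159.14$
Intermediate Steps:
$a{\left(D \right)} = \frac{2 D}{-2 + D}$
$F{\left(k,o \right)} = o + 2 k$
$S{\left(x \right)} = 1 + \frac{30 x}{7}$ ($S{\left(x \right)} = \left(x + 2 x\right) 2 \left(-5\right) \frac{1}{-2 - 5} + 1 = 3 x 2 \left(-5\right) \frac{1}{-7} + 1 = 3 x 2 \left(-5\right) \left(- \frac{1}{7}\right) + 1 = 3 x \frac{10}{7} + 1 = \frac{30 x}{7} + 1 = 1 + \frac{30 x}{7}$)
$S{\left(2 \right)} 16 + 6 = \left(1 + \frac{30}{7} \cdot 2\right) 16 + 6 = \left(1 + \frac{60}{7}\right) 16 + 6 = \frac{67}{7} \cdot 16 + 6 = \frac{1072}{7} + 6 = \frac{1114}{7}$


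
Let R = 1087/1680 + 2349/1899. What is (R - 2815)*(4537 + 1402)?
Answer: -5922331382857/354480 ≈ -1.6707e+7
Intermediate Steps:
R = 667837/354480 (R = 1087*(1/1680) + 2349*(1/1899) = 1087/1680 + 261/211 = 667837/354480 ≈ 1.8840)
(R - 2815)*(4537 + 1402) = (667837/354480 - 2815)*(4537 + 1402) = -997193363/354480*5939 = -5922331382857/354480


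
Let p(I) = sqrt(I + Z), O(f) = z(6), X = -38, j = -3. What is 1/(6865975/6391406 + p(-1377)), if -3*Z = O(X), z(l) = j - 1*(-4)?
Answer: 131649701432550/168933916792148227 - 81700141313672*I*sqrt(3099)/168933916792148227 ≈ 0.0007793 - 0.026923*I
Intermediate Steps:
z(l) = 1 (z(l) = -3 - 1*(-4) = -3 + 4 = 1)
O(f) = 1
Z = -1/3 (Z = -1/3*1 = -1/3 ≈ -0.33333)
p(I) = sqrt(-1/3 + I) (p(I) = sqrt(I - 1/3) = sqrt(-1/3 + I))
1/(6865975/6391406 + p(-1377)) = 1/(6865975/6391406 + sqrt(-3 + 9*(-1377))/3) = 1/(6865975*(1/6391406) + sqrt(-3 - 12393)/3) = 1/(6865975/6391406 + sqrt(-12396)/3) = 1/(6865975/6391406 + (2*I*sqrt(3099))/3) = 1/(6865975/6391406 + 2*I*sqrt(3099)/3)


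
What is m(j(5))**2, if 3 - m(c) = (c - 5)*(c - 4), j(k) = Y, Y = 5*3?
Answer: 11449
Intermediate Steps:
Y = 15
j(k) = 15
m(c) = 3 - (-5 + c)*(-4 + c) (m(c) = 3 - (c - 5)*(c - 4) = 3 - (-5 + c)*(-4 + c))
m(j(5))**2 = (-17 - 1*15**2 + 9*15)**2 = (-17 - 1*225 + 135)**2 = (-17 - 225 + 135)**2 = (-107)**2 = 11449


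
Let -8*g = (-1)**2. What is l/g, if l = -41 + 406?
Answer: -2920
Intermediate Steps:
l = 365
g = -1/8 (g = -1/8*(-1)**2 = -1/8*1 = -1/8 ≈ -0.12500)
l/g = 365/(-1/8) = 365*(-8) = -2920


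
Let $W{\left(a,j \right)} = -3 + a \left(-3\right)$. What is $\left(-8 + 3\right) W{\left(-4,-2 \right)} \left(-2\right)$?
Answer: $90$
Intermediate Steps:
$W{\left(a,j \right)} = -3 - 3 a$
$\left(-8 + 3\right) W{\left(-4,-2 \right)} \left(-2\right) = \left(-8 + 3\right) \left(-3 - -12\right) \left(-2\right) = - 5 \left(-3 + 12\right) \left(-2\right) = - 5 \cdot 9 \left(-2\right) = \left(-5\right) \left(-18\right) = 90$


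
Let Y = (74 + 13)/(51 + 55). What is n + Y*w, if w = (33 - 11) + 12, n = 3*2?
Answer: 1797/53 ≈ 33.906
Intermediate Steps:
n = 6
Y = 87/106 ≈ 0.82076
w = 34 (w = 22 + 12 = 34)
n + Y*w = 6 + (87/106)*34 = 6 + 1479/53 = 1797/53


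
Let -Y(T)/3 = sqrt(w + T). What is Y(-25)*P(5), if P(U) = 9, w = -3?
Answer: -54*I*sqrt(7) ≈ -142.87*I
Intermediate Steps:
Y(T) = -3*sqrt(-3 + T)
Y(-25)*P(5) = -3*sqrt(-3 - 25)*9 = -6*I*sqrt(7)*9 = -54*I*sqrt(7)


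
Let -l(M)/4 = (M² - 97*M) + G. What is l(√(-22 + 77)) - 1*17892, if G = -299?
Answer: -16916 + 388*√55 ≈ -14039.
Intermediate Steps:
l(M) = 1196 - 4*M² + 388*M (l(M) = -4*((M² - 97*M) - 299) = -4*(-299 + M² - 97*M) = 1196 - 4*M² + 388*M)
l(√(-22 + 77)) - 1*17892 = (1196 - 4*(√(-22 + 77))² + 388*√(-22 + 77)) - 1*17892 = (1196 - 4*(√55)² + 388*√55) - 17892 = (1196 - 4*55 + 388*√55) - 17892 = (1196 - 220 + 388*√55) - 17892 = (976 + 388*√55) - 17892 = -16916 + 388*√55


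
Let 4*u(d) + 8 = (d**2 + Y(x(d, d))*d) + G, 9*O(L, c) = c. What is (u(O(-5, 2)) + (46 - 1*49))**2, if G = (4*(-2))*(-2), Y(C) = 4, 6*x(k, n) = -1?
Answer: 3844/6561 ≈ 0.58589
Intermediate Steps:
x(k, n) = -1/6 (x(k, n) = (1/6)*(-1) = -1/6)
G = 16 (G = -8*(-2) = 16)
O(L, c) = c/9
u(d) = 2 + d + d**2/4 (u(d) = -2 + ((d**2 + 4*d) + 16)/4 = -2 + (16 + d**2 + 4*d)/4 = -2 + (4 + d + d**2/4) = 2 + d + d**2/4)
(u(O(-5, 2)) + (46 - 1*49))**2 = ((2 + (1/9)*2 + ((1/9)*2)**2/4) + (46 - 1*49))**2 = ((2 + 2/9 + (2/9)**2/4) + (46 - 49))**2 = ((2 + 2/9 + (1/4)*(4/81)) - 3)**2 = ((2 + 2/9 + 1/81) - 3)**2 = (181/81 - 3)**2 = (-62/81)**2 = 3844/6561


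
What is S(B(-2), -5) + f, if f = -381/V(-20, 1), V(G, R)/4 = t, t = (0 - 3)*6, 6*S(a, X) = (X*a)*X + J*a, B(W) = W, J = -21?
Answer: 95/24 ≈ 3.9583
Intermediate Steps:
S(a, X) = -7*a/2 + a*X²/6 (S(a, X) = ((X*a)*X - 21*a)/6 = (a*X² - 21*a)/6 = (-21*a + a*X²)/6 = -7*a/2 + a*X²/6)
t = -18 (t = -3*6 = -18)
V(G, R) = -72 (V(G, R) = 4*(-18) = -72)
f = 127/24 (f = -381/(-72) = -381*(-1/72) = 127/24 ≈ 5.2917)
S(B(-2), -5) + f = (⅙)*(-2)*(-21 + (-5)²) + 127/24 = (⅙)*(-2)*(-21 + 25) + 127/24 = (⅙)*(-2)*4 + 127/24 = -4/3 + 127/24 = 95/24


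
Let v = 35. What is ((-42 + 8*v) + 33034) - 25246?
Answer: 8026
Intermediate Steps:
((-42 + 8*v) + 33034) - 25246 = ((-42 + 8*35) + 33034) - 25246 = ((-42 + 280) + 33034) - 25246 = (238 + 33034) - 25246 = 33272 - 25246 = 8026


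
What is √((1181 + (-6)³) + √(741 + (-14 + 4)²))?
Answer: √994 ≈ 31.528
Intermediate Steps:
√((1181 + (-6)³) + √(741 + (-14 + 4)²)) = √((1181 - 216) + √(741 + (-10)²)) = √(965 + √(741 + 100)) = √(965 + √841) = √(965 + 29) = √994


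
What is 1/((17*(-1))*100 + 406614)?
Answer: 1/404914 ≈ 2.4697e-6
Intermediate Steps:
1/((17*(-1))*100 + 406614) = 1/(-17*100 + 406614) = 1/(-1700 + 406614) = 1/404914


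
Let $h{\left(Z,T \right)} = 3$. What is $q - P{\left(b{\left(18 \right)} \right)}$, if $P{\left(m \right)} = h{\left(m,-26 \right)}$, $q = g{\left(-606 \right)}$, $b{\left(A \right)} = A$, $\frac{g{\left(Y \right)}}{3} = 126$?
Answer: $375$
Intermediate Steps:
$g{\left(Y \right)} = 378$ ($g{\left(Y \right)} = 3 \cdot 126 = 378$)
$q = 378$
$P{\left(m \right)} = 3$
$q - P{\left(b{\left(18 \right)} \right)} = 378 - 3 = 375$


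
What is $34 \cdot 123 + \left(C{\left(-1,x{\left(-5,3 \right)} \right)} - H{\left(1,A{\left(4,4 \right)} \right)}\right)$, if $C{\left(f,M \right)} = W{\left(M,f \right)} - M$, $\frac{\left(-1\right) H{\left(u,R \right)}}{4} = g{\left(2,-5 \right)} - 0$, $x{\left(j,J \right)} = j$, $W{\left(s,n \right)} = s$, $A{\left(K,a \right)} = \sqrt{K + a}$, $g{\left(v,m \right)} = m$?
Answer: $4162$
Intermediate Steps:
$H{\left(u,R \right)} = 20$ ($H{\left(u,R \right)} = - 4 \left(-5 - 0\right) = - 4 \left(-5 + 0\right) = \left(-4\right) \left(-5\right) = 20$)
$C{\left(f,M \right)} = 0$ ($C{\left(f,M \right)} = M - M = 0$)
$34 \cdot 123 + \left(C{\left(-1,x{\left(-5,3 \right)} \right)} - H{\left(1,A{\left(4,4 \right)} \right)}\right) = 34 \cdot 123 + \left(0 - 20\right) = 4182 + \left(0 - 20\right) = 4182 - 20 = 4162$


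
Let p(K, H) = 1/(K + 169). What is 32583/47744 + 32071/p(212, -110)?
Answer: 583386403527/47744 ≈ 1.2219e+7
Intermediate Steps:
p(K, H) = 1/(169 + K)
32583/47744 + 32071/p(212, -110) = 32583/47744 + 32071/(1/(169 + 212)) = 32583*(1/47744) + 32071/(1/381) = 32583/47744 + 32071/(1/381) = 32583/47744 + 32071*381 = 32583/47744 + 12219051 = 583386403527/47744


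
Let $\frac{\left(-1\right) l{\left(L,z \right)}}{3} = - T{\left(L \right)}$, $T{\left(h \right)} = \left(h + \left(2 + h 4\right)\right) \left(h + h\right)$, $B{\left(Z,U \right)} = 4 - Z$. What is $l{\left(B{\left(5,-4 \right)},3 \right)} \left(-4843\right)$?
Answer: $-87174$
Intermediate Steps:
$T{\left(h \right)} = 2 h \left(2 + 5 h\right)$ ($T{\left(h \right)} = \left(h + \left(2 + 4 h\right)\right) 2 h = \left(2 + 5 h\right) 2 h = 2 h \left(2 + 5 h\right)$)
$l{\left(L,z \right)} = 6 L \left(2 + 5 L\right)$ ($l{\left(L,z \right)} = - 3 \left(- 2 L \left(2 + 5 L\right)\right) = 6 L \left(2 + 5 L\right)$)
$l{\left(B{\left(5,-4 \right)},3 \right)} \left(-4843\right) = 6 \left(4 - 5\right) \left(2 + 5 \left(4 - 5\right)\right) \left(-4843\right) = 6 \left(-1\right) \left(2 + 5 \left(-1\right)\right) \left(-4843\right) = 6 \left(-1\right) \left(2 - 5\right) \left(-4843\right) = 6 \left(-1\right) \left(-3\right) \left(-4843\right) = 18 \left(-4843\right) = -87174$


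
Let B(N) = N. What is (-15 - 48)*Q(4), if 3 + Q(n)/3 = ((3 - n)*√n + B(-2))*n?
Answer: 3591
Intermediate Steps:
Q(n) = -9 + 3*n*(-2 + √n*(3 - n)) (Q(n) = -9 + 3*(((3 - n)*√n - 2)*n) = -9 + 3*((√n*(3 - n) - 2)*n) = -9 + 3*((-2 + √n*(3 - n))*n) = -9 + 3*(n*(-2 + √n*(3 - n))) = -9 + 3*n*(-2 + √n*(3 - n)))
(-15 - 48)*Q(4) = (-15 - 48)*(-9 - 6*4 - 3*4^(5/2) + 9*4^(3/2)) = -63*(-9 - 24 - 3*32 + 9*8) = -63*(-9 - 24 - 96 + 72) = -63*(-57) = 3591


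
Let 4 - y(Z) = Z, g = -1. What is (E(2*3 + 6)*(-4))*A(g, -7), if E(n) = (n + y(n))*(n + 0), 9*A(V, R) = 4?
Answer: -256/3 ≈ -85.333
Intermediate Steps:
y(Z) = 4 - Z
A(V, R) = 4/9 (A(V, R) = (⅑)*4 = 4/9)
E(n) = 4*n (E(n) = (n + (4 - n))*(n + 0) = 4*n)
(E(2*3 + 6)*(-4))*A(g, -7) = ((4*(2*3 + 6))*(-4))*(4/9) = ((4*(6 + 6))*(-4))*(4/9) = ((4*12)*(-4))*(4/9) = (48*(-4))*(4/9) = -192*4/9 = -256/3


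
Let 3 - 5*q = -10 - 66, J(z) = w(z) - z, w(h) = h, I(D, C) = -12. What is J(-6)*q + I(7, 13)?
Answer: -12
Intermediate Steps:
J(z) = 0 (J(z) = z - z = 0)
q = 79/5 (q = ⅗ - (-10 - 66)/5 = ⅗ - ⅕*(-76) = ⅗ + 76/5 = 79/5 ≈ 15.800)
J(-6)*q + I(7, 13) = 0*(79/5) - 12 = 0 - 12 = -12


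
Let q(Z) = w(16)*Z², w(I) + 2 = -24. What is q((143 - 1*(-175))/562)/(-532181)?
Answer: 50562/3232426457 ≈ 1.5642e-5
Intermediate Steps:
w(I) = -26 (w(I) = -2 - 24 = -26)
q(Z) = -26*Z²
q((143 - 1*(-175))/562)/(-532181) = -26*(143 - 1*(-175))²/315844/(-532181) = -26*(143 + 175)²/315844*(-1/532181) = -26*(318*(1/562))²*(-1/532181) = -26*(159/281)²*(-1/532181) = -26*25281/78961*(-1/532181) = -657306/78961*(-1/532181) = 50562/3232426457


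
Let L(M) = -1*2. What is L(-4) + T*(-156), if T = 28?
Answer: -4370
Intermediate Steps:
L(M) = -2
L(-4) + T*(-156) = -2 + 28*(-156) = -2 - 4368 = -4370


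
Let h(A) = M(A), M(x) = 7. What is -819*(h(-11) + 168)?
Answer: -143325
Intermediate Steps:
h(A) = 7
-819*(h(-11) + 168) = -819*(7 + 168) = -819*175 = -143325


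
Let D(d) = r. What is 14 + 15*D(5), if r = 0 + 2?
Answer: 44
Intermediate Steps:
r = 2
D(d) = 2
14 + 15*D(5) = 14 + 15*2 = 14 + 30 = 44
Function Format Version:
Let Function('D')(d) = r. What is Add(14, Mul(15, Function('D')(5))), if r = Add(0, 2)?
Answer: 44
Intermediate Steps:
r = 2
Function('D')(d) = 2
Add(14, Mul(15, Function('D')(5))) = Add(14, Mul(15, 2)) = Add(14, 30) = 44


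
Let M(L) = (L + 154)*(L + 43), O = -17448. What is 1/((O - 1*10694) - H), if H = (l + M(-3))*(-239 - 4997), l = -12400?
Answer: -1/33329102 ≈ -3.0004e-8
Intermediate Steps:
M(L) = (43 + L)*(154 + L) (M(L) = (154 + L)*(43 + L) = (43 + L)*(154 + L))
H = 33300960 (H = (-12400 + (6622 + (-3)² + 197*(-3)))*(-239 - 4997) = (-12400 + (6622 + 9 - 591))*(-5236) = (-12400 + 6040)*(-5236) = -6360*(-5236) = 33300960)
1/((O - 1*10694) - H) = 1/((-17448 - 1*10694) - 1*33300960) = 1/((-17448 - 10694) - 33300960) = 1/(-28142 - 33300960) = 1/(-33329102) = -1/33329102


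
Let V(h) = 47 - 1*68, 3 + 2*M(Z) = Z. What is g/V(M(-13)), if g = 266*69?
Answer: -874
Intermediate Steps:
M(Z) = -3/2 + Z/2
V(h) = -21 (V(h) = 47 - 68 = -21)
g = 18354
g/V(M(-13)) = 18354/(-21) = 18354*(-1/21) = -874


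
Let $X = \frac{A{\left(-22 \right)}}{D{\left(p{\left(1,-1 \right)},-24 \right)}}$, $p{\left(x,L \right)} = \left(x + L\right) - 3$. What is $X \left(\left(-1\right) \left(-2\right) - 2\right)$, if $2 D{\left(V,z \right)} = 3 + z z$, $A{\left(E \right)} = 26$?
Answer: $0$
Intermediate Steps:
$p{\left(x,L \right)} = -3 + L + x$ ($p{\left(x,L \right)} = \left(L + x\right) - 3 = -3 + L + x$)
$D{\left(V,z \right)} = \frac{3}{2} + \frac{z^{2}}{2}$ ($D{\left(V,z \right)} = \frac{3 + z z}{2} = \frac{3 + z^{2}}{2} = \frac{3}{2} + \frac{z^{2}}{2}$)
$X = \frac{52}{579}$ ($X = \frac{26}{\frac{3}{2} + \frac{\left(-24\right)^{2}}{2}} = \frac{26}{\frac{3}{2} + \frac{1}{2} \cdot 576} = \frac{26}{\frac{3}{2} + 288} = \frac{26}{\frac{579}{2}} = 26 \cdot \frac{2}{579} = \frac{52}{579} \approx 0.08981$)
$X \left(\left(-1\right) \left(-2\right) - 2\right) = \frac{52 \left(\left(-1\right) \left(-2\right) - 2\right)}{579} = \frac{52 \left(2 - 2\right)}{579} = \frac{52}{579} \cdot 0 = 0$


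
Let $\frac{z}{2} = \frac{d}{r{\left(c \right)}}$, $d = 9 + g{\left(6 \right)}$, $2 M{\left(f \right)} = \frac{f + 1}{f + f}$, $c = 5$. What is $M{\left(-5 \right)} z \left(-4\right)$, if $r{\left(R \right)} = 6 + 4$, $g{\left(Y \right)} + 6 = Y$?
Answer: $- \frac{36}{25} \approx -1.44$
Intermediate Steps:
$g{\left(Y \right)} = -6 + Y$
$r{\left(R \right)} = 10$
$M{\left(f \right)} = \frac{1 + f}{4 f}$ ($M{\left(f \right)} = \frac{\left(f + 1\right) \frac{1}{f + f}}{2} = \frac{\left(1 + f\right) \frac{1}{2 f}}{2} = \frac{\frac{1}{2} \frac{1}{f} \left(1 + f\right)}{2} = \frac{1 + f}{4 f}$)
$d = 9$ ($d = 9 + \left(-6 + 6\right) = 9 + 0 = 9$)
$z = \frac{9}{5}$ ($z = 2 \cdot \frac{9}{10} = \frac{9}{5} \approx 1.8$)
$M{\left(-5 \right)} z \left(-4\right) = \frac{1 - 5}{4 \left(-5\right)} \frac{9}{5} \left(-4\right) = \frac{1}{4} \left(- \frac{1}{5}\right) \left(-4\right) \frac{9}{5} \left(-4\right) = \frac{1}{5} \cdot \frac{9}{5} \left(-4\right) = \frac{9}{25} \left(-4\right) = - \frac{36}{25}$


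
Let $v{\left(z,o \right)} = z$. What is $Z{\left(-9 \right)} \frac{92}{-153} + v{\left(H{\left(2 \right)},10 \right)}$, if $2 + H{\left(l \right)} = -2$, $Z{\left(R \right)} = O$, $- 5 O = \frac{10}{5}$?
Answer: $- \frac{2876}{765} \approx -3.7595$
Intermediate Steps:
$O = - \frac{2}{5}$ ($O = - \frac{10 \cdot \frac{1}{5}}{5} = \left(- \frac{1}{5}\right) 2 = - \frac{2}{5} \approx -0.4$)
$Z{\left(R \right)} = - \frac{2}{5}$
$H{\left(l \right)} = -4$ ($H{\left(l \right)} = -2 - 2 = -4$)
$Z{\left(-9 \right)} \frac{92}{-153} + v{\left(H{\left(2 \right)},10 \right)} = - \frac{2 \frac{92}{-153}}{5} - 4 = - \frac{2 \cdot 92 \left(- \frac{1}{153}\right)}{5} - 4 = \left(- \frac{2}{5}\right) \left(- \frac{92}{153}\right) - 4 = \frac{184}{765} - 4 = - \frac{2876}{765}$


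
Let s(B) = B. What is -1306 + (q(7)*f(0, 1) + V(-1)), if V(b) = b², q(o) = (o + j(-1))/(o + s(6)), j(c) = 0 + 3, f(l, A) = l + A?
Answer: -16955/13 ≈ -1304.2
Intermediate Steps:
f(l, A) = A + l
j(c) = 3
q(o) = (3 + o)/(6 + o) (q(o) = (o + 3)/(o + 6) = (3 + o)/(6 + o))
-1306 + (q(7)*f(0, 1) + V(-1)) = -1306 + (((3 + 7)/(6 + 7))*(1 + 0) + (-1)²) = -1306 + ((10/13)*1 + 1) = -1306 + (10/13 + 1) = -1306 + 23/13 = -16955/13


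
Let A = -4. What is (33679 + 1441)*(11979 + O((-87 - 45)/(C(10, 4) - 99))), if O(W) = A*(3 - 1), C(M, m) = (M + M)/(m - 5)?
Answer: 420421520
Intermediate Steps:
C(M, m) = 2*M/(-5 + m) (C(M, m) = (2*M)/(-5 + m) = 2*M/(-5 + m))
O(W) = -8 (O(W) = -4*(3 - 1) = -4*2 = -8)
(33679 + 1441)*(11979 + O((-87 - 45)/(C(10, 4) - 99))) = (33679 + 1441)*(11979 - 8) = 35120*11971 = 420421520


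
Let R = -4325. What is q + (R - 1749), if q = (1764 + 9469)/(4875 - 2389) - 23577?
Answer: -73701153/2486 ≈ -29646.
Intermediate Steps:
q = -58601189/2486 (q = 11233/2486 - 23577 = -58601189/2486 ≈ -23572.)
q + (R - 1749) = -58601189/2486 + (-4325 - 1749) = -58601189/2486 - 6074 = -73701153/2486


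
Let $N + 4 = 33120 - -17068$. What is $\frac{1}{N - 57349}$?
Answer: $- \frac{1}{7165} \approx -0.00013957$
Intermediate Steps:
$N = 50184$ ($N = -4 + \left(33120 - -17068\right) = -4 + \left(33120 + 17068\right) = -4 + 50188 = 50184$)
$\frac{1}{N - 57349} = \frac{1}{50184 - 57349} = \frac{1}{-7165} = - \frac{1}{7165}$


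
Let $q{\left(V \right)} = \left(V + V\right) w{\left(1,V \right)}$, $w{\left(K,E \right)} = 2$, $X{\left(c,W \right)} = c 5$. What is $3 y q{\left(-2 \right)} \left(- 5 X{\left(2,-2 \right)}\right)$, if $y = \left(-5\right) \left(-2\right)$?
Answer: $12000$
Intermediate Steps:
$X{\left(c,W \right)} = 5 c$
$q{\left(V \right)} = 4 V$ ($q{\left(V \right)} = \left(V + V\right) 2 = 2 V 2 = 4 V$)
$y = 10$
$3 y q{\left(-2 \right)} \left(- 5 X{\left(2,-2 \right)}\right) = 3 \cdot 10 \cdot 4 \left(-2\right) \left(- 5 \cdot 5 \cdot 2\right) = 30 \left(-8\right) \left(\left(-5\right) 10\right) = \left(-240\right) \left(-50\right) = 12000$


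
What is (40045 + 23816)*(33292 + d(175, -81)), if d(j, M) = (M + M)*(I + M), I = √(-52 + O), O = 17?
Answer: 2964044454 - 10345482*I*√35 ≈ 2.964e+9 - 6.1205e+7*I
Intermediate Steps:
I = I*√35 (I = √(-52 + 17) = √(-35) = I*√35 ≈ 5.9161*I)
d(j, M) = 2*M*(M + I*√35) (d(j, M) = (M + M)*(I*√35 + M) = (2*M)*(M + I*√35) = 2*M*(M + I*√35))
(40045 + 23816)*(33292 + d(175, -81)) = (40045 + 23816)*(33292 + 2*(-81)*(-81 + I*√35)) = 63861*(33292 + (13122 - 162*I*√35)) = 63861*(46414 - 162*I*√35) = 2964044454 - 10345482*I*√35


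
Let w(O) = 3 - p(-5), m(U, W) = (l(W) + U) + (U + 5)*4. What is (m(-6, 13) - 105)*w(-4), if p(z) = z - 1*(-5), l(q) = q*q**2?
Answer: 6246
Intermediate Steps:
l(q) = q**3
p(z) = 5 + z (p(z) = z + 5 = 5 + z)
m(U, W) = 20 + W**3 + 5*U (m(U, W) = (W**3 + U) + (U + 5)*4 = (U + W**3) + (5 + U)*4 = (U + W**3) + (20 + 4*U) = 20 + W**3 + 5*U)
w(O) = 3 (w(O) = 3 - (5 - 5) = 3 - 1*0 = 3 + 0 = 3)
(m(-6, 13) - 105)*w(-4) = ((20 + 13**3 + 5*(-6)) - 105)*3 = ((20 + 2197 - 30) - 105)*3 = (2187 - 105)*3 = 2082*3 = 6246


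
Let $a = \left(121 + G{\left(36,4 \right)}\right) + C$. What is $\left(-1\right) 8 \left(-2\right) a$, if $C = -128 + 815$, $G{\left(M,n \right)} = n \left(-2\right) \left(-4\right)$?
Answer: $13440$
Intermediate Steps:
$G{\left(M,n \right)} = 8 n$ ($G{\left(M,n \right)} = - 2 n \left(-4\right) = 8 n$)
$C = 687$
$a = 840$ ($a = \left(121 + 8 \cdot 4\right) + 687 = \left(121 + 32\right) + 687 = 153 + 687 = 840$)
$\left(-1\right) 8 \left(-2\right) a = \left(-1\right) 8 \left(-2\right) 840 = \left(-8\right) \left(-2\right) 840 = 16 \cdot 840 = 13440$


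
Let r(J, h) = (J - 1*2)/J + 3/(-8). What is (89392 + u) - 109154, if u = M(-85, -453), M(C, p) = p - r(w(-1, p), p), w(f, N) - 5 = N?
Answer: -4528301/224 ≈ -20216.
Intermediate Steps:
w(f, N) = 5 + N
r(J, h) = -3/8 + (-2 + J)/J (r(J, h) = (J - 2)/J + 3*(-⅛) = (-2 + J)/J - 3/8 = -3/8 + (-2 + J)/J)
M(C, p) = -5/8 + p + 2/(5 + p) (M(C, p) = p - (5/8 - 2/(5 + p)) = p + (-5/8 + 2/(5 + p)) = -5/8 + p + 2/(5 + p))
u = -101613/224 (u = (16 + (-5 + 8*(-453))*(5 - 453))/(8*(5 - 453)) = (⅛)*(16 + (-5 - 3624)*(-448))/(-448) = (⅛)*(-1/448)*(16 - 3629*(-448)) = (⅛)*(-1/448)*(16 + 1625792) = (⅛)*(-1/448)*1625808 = -101613/224 ≈ -453.63)
(89392 + u) - 109154 = (89392 - 101613/224) - 109154 = 19922195/224 - 109154 = -4528301/224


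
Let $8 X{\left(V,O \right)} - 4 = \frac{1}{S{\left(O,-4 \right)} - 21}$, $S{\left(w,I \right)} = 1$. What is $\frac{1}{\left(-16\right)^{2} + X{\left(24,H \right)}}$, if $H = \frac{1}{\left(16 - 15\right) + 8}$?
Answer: $\frac{160}{41039} \approx 0.0038987$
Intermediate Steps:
$H = \frac{1}{9}$ ($H = \frac{1}{\left(16 - 15\right) + 8} = \frac{1}{1 + 8} = \frac{1}{9} \approx 0.11111$)
$X{\left(V,O \right)} = \frac{79}{160}$ ($X{\left(V,O \right)} = \frac{1}{2} + \frac{1}{8 \left(1 - 21\right)} = \frac{1}{2} + \frac{1}{8 \left(-20\right)} = \frac{1}{2} + \frac{1}{8} \left(- \frac{1}{20}\right) = \frac{1}{2} - \frac{1}{160} = \frac{79}{160}$)
$\frac{1}{\left(-16\right)^{2} + X{\left(24,H \right)}} = \frac{1}{\left(-16\right)^{2} + \frac{79}{160}} = \frac{1}{256 + \frac{79}{160}} = \frac{1}{\frac{41039}{160}} = \frac{160}{41039}$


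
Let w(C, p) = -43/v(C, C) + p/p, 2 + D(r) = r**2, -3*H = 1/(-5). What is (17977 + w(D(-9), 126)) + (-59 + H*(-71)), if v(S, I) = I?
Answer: 21227761/1185 ≈ 17914.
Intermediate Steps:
H = 1/15 (H = -1/3/(-5) = -1/3*(-1/5) = 1/15 ≈ 0.066667)
D(r) = -2 + r**2
w(C, p) = 1 - 43/C (w(C, p) = -43/C + p/p = -43/C + 1 = 1 - 43/C)
(17977 + w(D(-9), 126)) + (-59 + H*(-71)) = (17977 + (-43 + (-2 + (-9)**2))/(-2 + (-9)**2)) + (-59 + (1/15)*(-71)) = (17977 + (-43 + (-2 + 81))/(-2 + 81)) + (-59 - 71/15) = (17977 + (-43 + 79)/79) - 956/15 = (17977 + (1/79)*36) - 956/15 = (17977 + 36/79) - 956/15 = 1420219/79 - 956/15 = 21227761/1185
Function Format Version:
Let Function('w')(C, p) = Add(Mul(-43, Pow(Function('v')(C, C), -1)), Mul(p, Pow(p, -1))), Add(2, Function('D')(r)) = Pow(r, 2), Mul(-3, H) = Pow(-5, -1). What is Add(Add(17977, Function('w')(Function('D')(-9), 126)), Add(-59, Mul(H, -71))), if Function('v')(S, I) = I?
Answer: Rational(21227761, 1185) ≈ 17914.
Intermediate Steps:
H = Rational(1, 15) (H = Mul(Rational(-1, 3), Pow(-5, -1)) = Mul(Rational(-1, 3), Rational(-1, 5)) = Rational(1, 15) ≈ 0.066667)
Function('D')(r) = Add(-2, Pow(r, 2))
Function('w')(C, p) = Add(1, Mul(-43, Pow(C, -1))) (Function('w')(C, p) = Add(Mul(-43, Pow(C, -1)), Mul(p, Pow(p, -1))) = Add(Mul(-43, Pow(C, -1)), 1) = Add(1, Mul(-43, Pow(C, -1))))
Add(Add(17977, Function('w')(Function('D')(-9), 126)), Add(-59, Mul(H, -71))) = Add(Add(17977, Mul(Pow(Add(-2, Pow(-9, 2)), -1), Add(-43, Add(-2, Pow(-9, 2))))), Add(-59, Mul(Rational(1, 15), -71))) = Add(Add(17977, Mul(Pow(Add(-2, 81), -1), Add(-43, Add(-2, 81)))), Add(-59, Rational(-71, 15))) = Add(Add(17977, Mul(Pow(79, -1), Add(-43, 79))), Rational(-956, 15)) = Add(Add(17977, Mul(Rational(1, 79), 36)), Rational(-956, 15)) = Add(Add(17977, Rational(36, 79)), Rational(-956, 15)) = Add(Rational(1420219, 79), Rational(-956, 15)) = Rational(21227761, 1185)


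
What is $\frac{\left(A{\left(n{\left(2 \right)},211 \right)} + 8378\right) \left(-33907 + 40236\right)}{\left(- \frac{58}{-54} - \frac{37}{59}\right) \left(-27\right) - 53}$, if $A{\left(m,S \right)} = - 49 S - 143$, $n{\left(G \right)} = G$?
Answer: $\frac{785656744}{3839} \approx 2.0465 \cdot 10^{5}$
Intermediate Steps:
$A{\left(m,S \right)} = -143 - 49 S$
$\frac{\left(A{\left(n{\left(2 \right)},211 \right)} + 8378\right) \left(-33907 + 40236\right)}{\left(- \frac{58}{-54} - \frac{37}{59}\right) \left(-27\right) - 53} = \frac{\left(\left(-143 - 10339\right) + 8378\right) \left(-33907 + 40236\right)}{\left(- \frac{58}{-54} - \frac{37}{59}\right) \left(-27\right) - 53} = \frac{\left(\left(-143 - 10339\right) + 8378\right) 6329}{\left(\left(-58\right) \left(- \frac{1}{54}\right) - \frac{37}{59}\right) \left(-27\right) - 53} = \frac{\left(-10482 + 8378\right) 6329}{\left(\frac{29}{27} - \frac{37}{59}\right) \left(-27\right) - 53} = \frac{\left(-2104\right) 6329}{\frac{712}{1593} \left(-27\right) - 53} = - \frac{13316216}{- \frac{712}{59} - 53} = - \frac{13316216}{- \frac{3839}{59}} = \left(-13316216\right) \left(- \frac{59}{3839}\right) = \frac{785656744}{3839}$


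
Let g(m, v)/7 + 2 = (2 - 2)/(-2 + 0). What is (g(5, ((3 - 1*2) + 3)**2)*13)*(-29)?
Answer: 5278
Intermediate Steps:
g(m, v) = -14 (g(m, v) = -14 + 7*((2 - 2)/(-2 + 0)) = -14 + 7*(0/(-2)) = -14 + 7*(0*(-1/2)) = -14 + 7*0 = -14 + 0 = -14)
(g(5, ((3 - 1*2) + 3)**2)*13)*(-29) = -14*13*(-29) = -182*(-29) = 5278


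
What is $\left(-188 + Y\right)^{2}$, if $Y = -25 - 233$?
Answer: $198916$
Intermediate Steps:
$Y = -258$
$\left(-188 + Y\right)^{2} = \left(-188 - 258\right)^{2} = \left(-446\right)^{2} = 198916$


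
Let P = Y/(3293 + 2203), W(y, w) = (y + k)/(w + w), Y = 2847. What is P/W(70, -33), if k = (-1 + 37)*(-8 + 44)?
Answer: -31317/1251256 ≈ -0.025028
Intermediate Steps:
k = 1296 (k = 36*36 = 1296)
W(y, w) = (1296 + y)/(2*w) (W(y, w) = (y + 1296)/(w + w) = (1296 + y)/((2*w)) = (1296 + y)*(1/(2*w)) = (1296 + y)/(2*w))
P = 949/1832 (P = 2847/(3293 + 2203) = 2847/5496 = 2847*(1/5496) = 949/1832 ≈ 0.51801)
P/W(70, -33) = 949/(1832*(((1/2)*(1296 + 70)/(-33)))) = 949/(1832*(((1/2)*(-1/33)*1366))) = 949/(1832*(-683/33)) = (949/1832)*(-33/683) = -31317/1251256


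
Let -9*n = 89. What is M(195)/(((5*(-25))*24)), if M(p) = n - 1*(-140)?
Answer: -1171/27000 ≈ -0.043370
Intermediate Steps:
n = -89/9 (n = -⅑*89 = -89/9 ≈ -9.8889)
M(p) = 1171/9 (M(p) = -89/9 - 1*(-140) = -89/9 + 140 = 1171/9)
M(195)/(((5*(-25))*24)) = 1171/(9*(((5*(-25))*24))) = 1171/(9*((-125*24))) = (1171/9)/(-3000) = (1171/9)*(-1/3000) = -1171/27000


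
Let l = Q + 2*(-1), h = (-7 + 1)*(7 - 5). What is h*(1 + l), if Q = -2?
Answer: 36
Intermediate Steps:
h = -12 (h = -6*2 = -12)
l = -4 (l = -2 + 2*(-1) = -2 - 2 = -4)
h*(1 + l) = -12*(1 - 4) = -12*(-3) = 36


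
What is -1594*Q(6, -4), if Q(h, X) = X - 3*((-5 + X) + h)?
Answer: -7970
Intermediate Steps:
Q(h, X) = 15 - 3*h - 2*X (Q(h, X) = X - 3*(-5 + X + h) = X + (15 - 3*X - 3*h) = 15 - 3*h - 2*X)
-1594*Q(6, -4) = -1594*(15 - 3*6 - 2*(-4)) = -1594*(15 - 18 + 8) = -1594*5 = -7970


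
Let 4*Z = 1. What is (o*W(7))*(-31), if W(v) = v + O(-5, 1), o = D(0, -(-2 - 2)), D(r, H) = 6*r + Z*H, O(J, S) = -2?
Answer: -155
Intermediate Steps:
Z = ¼ (Z = (¼)*1 = ¼ ≈ 0.25000)
D(r, H) = 6*r + H/4
o = 1 (o = 6*0 + (-(-2 - 2))/4 = 0 + (-1*(-4))/4 = 0 + (¼)*4 = 0 + 1 = 1)
W(v) = -2 + v (W(v) = v - 2 = -2 + v)
(o*W(7))*(-31) = (1*(-2 + 7))*(-31) = (1*5)*(-31) = 5*(-31) = -155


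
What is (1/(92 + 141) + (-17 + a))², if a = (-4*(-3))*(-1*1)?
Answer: 45643536/54289 ≈ 840.75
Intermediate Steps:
a = -12 (a = 12*(-1) = -12)
(1/(92 + 141) + (-17 + a))² = (1/(92 + 141) + (-17 - 12))² = (1/233 - 29)² = (-6756/233)² = 45643536/54289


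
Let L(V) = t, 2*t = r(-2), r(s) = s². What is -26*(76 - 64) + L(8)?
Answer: -310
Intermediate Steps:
t = 2 (t = (½)*(-2)² = (½)*4 = 2)
L(V) = 2
-26*(76 - 64) + L(8) = -26*(76 - 64) + 2 = -26*12 + 2 = -312 + 2 = -310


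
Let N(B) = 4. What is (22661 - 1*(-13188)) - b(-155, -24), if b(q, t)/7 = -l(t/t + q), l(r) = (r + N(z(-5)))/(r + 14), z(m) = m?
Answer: 71713/2 ≈ 35857.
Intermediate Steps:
l(r) = (4 + r)/(14 + r) (l(r) = (r + 4)/(r + 14) = (4 + r)/(14 + r))
b(q, t) = -7*(5 + q)/(15 + q) (b(q, t) = 7*(-(4 + (t/t + q))/(14 + (t/t + q))) = 7*(-(4 + (1 + q))/(14 + (1 + q))) = 7*(-(5 + q)/(15 + q)) = -7*(5 + q)/(15 + q))
(22661 - 1*(-13188)) - b(-155, -24) = (22661 - 1*(-13188)) - 7*(-5 - 1*(-155))/(15 - 155) = (22661 + 13188) - 7*(-5 + 155)/(-140) = 35849 - 7*(-1)*150/140 = 35849 - 1*(-15/2) = 35849 + 15/2 = 71713/2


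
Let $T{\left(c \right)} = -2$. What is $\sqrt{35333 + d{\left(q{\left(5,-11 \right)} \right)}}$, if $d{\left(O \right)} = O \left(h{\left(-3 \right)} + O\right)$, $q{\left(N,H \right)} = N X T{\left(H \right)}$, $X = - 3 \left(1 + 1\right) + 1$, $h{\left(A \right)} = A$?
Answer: $3 \sqrt{4187} \approx 194.12$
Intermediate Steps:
$X = -5$ ($X = \left(-3\right) 2 + 1 = -6 + 1 = -5$)
$q{\left(N,H \right)} = 10 N$ ($q{\left(N,H \right)} = N \left(-5\right) \left(-2\right) = - 5 N \left(-2\right) = 10 N$)
$d{\left(O \right)} = O \left(-3 + O\right)$
$\sqrt{35333 + d{\left(q{\left(5,-11 \right)} \right)}} = \sqrt{35333 + 10 \cdot 5 \left(-3 + 10 \cdot 5\right)} = \sqrt{35333 + 50 \left(-3 + 50\right)} = \sqrt{35333 + 50 \cdot 47} = \sqrt{35333 + 2350} = \sqrt{37683} = 3 \sqrt{4187}$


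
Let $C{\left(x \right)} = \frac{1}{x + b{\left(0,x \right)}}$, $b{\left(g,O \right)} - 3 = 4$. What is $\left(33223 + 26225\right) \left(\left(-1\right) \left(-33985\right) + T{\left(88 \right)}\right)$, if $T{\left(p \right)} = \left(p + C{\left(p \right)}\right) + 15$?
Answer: $\frac{192514084728}{95} \approx 2.0265 \cdot 10^{9}$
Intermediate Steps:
$b{\left(g,O \right)} = 7$ ($b{\left(g,O \right)} = 3 + 4 = 7$)
$C{\left(x \right)} = \frac{1}{7 + x}$ ($C{\left(x \right)} = \frac{1}{x + 7} = \frac{1}{7 + x}$)
$T{\left(p \right)} = 15 + p + \frac{1}{7 + p}$ ($T{\left(p \right)} = \left(p + \frac{1}{7 + p}\right) + 15 = 15 + p + \frac{1}{7 + p}$)
$\left(33223 + 26225\right) \left(\left(-1\right) \left(-33985\right) + T{\left(88 \right)}\right) = \left(33223 + 26225\right) \left(\left(-1\right) \left(-33985\right) + \frac{1 + \left(7 + 88\right) \left(15 + 88\right)}{7 + 88}\right) = 59448 \left(33985 + \frac{1 + 95 \cdot 103}{95}\right) = 59448 \left(33985 + \frac{1 + 9785}{95}\right) = 59448 \left(33985 + \frac{1}{95} \cdot 9786\right) = 59448 \left(33985 + \frac{9786}{95}\right) = 59448 \cdot \frac{3238361}{95} = \frac{192514084728}{95}$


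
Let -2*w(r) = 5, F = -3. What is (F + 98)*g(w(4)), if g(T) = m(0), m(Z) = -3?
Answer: -285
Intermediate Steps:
w(r) = -5/2 (w(r) = -½*5 = -5/2)
g(T) = -3
(F + 98)*g(w(4)) = (-3 + 98)*(-3) = 95*(-3) = -285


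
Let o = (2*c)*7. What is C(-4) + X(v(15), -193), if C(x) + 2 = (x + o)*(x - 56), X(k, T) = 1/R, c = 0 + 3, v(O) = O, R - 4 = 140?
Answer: -328607/144 ≈ -2282.0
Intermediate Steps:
R = 144 (R = 4 + 140 = 144)
c = 3
X(k, T) = 1/144
o = 42 (o = (2*3)*7 = 6*7 = 42)
C(x) = -2 + (-56 + x)*(42 + x) (C(x) = -2 + (x + 42)*(x - 56) = -2 + (42 + x)*(-56 + x) = -2 + (-56 + x)*(42 + x))
C(-4) + X(v(15), -193) = (-2354 + (-4)**2 - 14*(-4)) + 1/144 = (-2354 + 16 + 56) + 1/144 = -2282 + 1/144 = -328607/144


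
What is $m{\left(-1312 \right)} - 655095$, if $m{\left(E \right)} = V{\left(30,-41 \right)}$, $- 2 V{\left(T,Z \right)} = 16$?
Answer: $-655103$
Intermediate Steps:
$V{\left(T,Z \right)} = -8$ ($V{\left(T,Z \right)} = \left(- \frac{1}{2}\right) 16 = -8$)
$m{\left(E \right)} = -8$
$m{\left(-1312 \right)} - 655095 = -8 - 655095 = -655103$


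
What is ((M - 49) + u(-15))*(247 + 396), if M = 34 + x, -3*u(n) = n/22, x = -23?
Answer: -534333/22 ≈ -24288.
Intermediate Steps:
u(n) = -n/66 (u(n) = -n/(3*22) = -n/66)
M = 11 (M = 34 - 23 = 11)
((M - 49) + u(-15))*(247 + 396) = ((11 - 49) - 1/66*(-15))*(247 + 396) = (-38 + 5/22)*643 = -831/22*643 = -534333/22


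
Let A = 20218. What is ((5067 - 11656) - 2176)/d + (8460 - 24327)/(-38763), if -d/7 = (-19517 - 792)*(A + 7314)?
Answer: 6900400164453/16857734600812 ≈ 0.40933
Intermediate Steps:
d = 3914031716 (d = -7*(-19517 - 792)*(20218 + 7314) = -(-142163)*27532 = -7*(-559147388) = 3914031716)
((5067 - 11656) - 2176)/d + (8460 - 24327)/(-38763) = ((5067 - 11656) - 2176)/3914031716 + (8460 - 24327)/(-38763) = (-6589 - 2176)*(1/3914031716) - 15867*(-1/38763) = -8765*1/3914031716 + 1763/4307 = -8765/3914031716 + 1763/4307 = 6900400164453/16857734600812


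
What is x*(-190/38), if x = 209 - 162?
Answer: -235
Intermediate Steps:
x = 47
x*(-190/38) = 47*(-190/38) = 47*(-190*1/38) = 47*(-5) = -235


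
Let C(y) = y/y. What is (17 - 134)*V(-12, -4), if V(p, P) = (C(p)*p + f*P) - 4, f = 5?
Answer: 4212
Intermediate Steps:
C(y) = 1
V(p, P) = -4 + p + 5*P (V(p, P) = (1*p + 5*P) - 4 = (p + 5*P) - 4 = -4 + p + 5*P)
(17 - 134)*V(-12, -4) = (17 - 134)*(-4 - 12 + 5*(-4)) = -117*(-4 - 12 - 20) = -117*(-36) = 4212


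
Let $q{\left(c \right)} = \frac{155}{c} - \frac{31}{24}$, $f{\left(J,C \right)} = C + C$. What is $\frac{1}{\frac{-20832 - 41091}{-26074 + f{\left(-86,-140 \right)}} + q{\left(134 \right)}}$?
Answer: $\frac{21188616}{46926683} \approx 0.45153$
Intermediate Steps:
$f{\left(J,C \right)} = 2 C$
$q{\left(c \right)} = - \frac{31}{24} + \frac{155}{c}$ ($q{\left(c \right)} = \frac{155}{c} - \frac{31}{24} = - \frac{31}{24} + \frac{155}{c}$)
$\frac{1}{\frac{-20832 - 41091}{-26074 + f{\left(-86,-140 \right)}} + q{\left(134 \right)}} = \frac{1}{\frac{-20832 - 41091}{-26074 + 2 \left(-140\right)} - \left(\frac{31}{24} - \frac{155}{134}\right)} = \frac{1}{- \frac{61923}{-26074 - 280} + \left(- \frac{31}{24} + 155 \cdot \frac{1}{134}\right)} = \frac{1}{- \frac{61923}{-26354} + \left(- \frac{31}{24} + \frac{155}{134}\right)} = \frac{1}{\left(-61923\right) \left(- \frac{1}{26354}\right) - \frac{217}{1608}} = \frac{1}{\frac{61923}{26354} - \frac{217}{1608}} = \frac{1}{\frac{46926683}{21188616}} = \frac{21188616}{46926683}$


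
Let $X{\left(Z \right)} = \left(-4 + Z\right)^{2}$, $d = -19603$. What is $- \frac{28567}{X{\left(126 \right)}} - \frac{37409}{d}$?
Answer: $- \frac{3203345}{291771052} \approx -0.010979$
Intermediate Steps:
$- \frac{28567}{X{\left(126 \right)}} - \frac{37409}{d} = - \frac{28567}{\left(-4 + 126\right)^{2}} - \frac{37409}{-19603} = - \frac{28567}{122^{2}} - - \frac{37409}{19603} = - \frac{28567}{14884} + \frac{37409}{19603} = - \frac{3203345}{291771052}$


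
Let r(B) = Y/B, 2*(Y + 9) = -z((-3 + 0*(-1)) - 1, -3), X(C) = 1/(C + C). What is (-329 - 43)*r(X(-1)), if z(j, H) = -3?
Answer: -5580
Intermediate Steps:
X(C) = 1/(2*C)
Y = -15/2 (Y = -9 + (-1*(-3))/2 = -9 + (1/2)*3 = -9 + 3/2 = -15/2 ≈ -7.5000)
r(B) = -15/(2*B)
(-329 - 43)*r(X(-1)) = (-329 - 43)*(-15/(2*((1/2)/(-1)))) = -(-2790)/((1/2)*(-1)) = -(-2790)/(-1/2) = -(-2790)*(-2) = -372*15 = -5580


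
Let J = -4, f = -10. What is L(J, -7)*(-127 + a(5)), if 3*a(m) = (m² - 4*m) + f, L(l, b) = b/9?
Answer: 2702/27 ≈ 100.07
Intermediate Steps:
L(l, b) = b/9 (L(l, b) = b*(⅑) = b/9)
a(m) = -10/3 - 4*m/3 + m²/3 (a(m) = ((m² - 4*m) - 10)/3 = (-10 + m² - 4*m)/3 = -10/3 - 4*m/3 + m²/3)
L(J, -7)*(-127 + a(5)) = ((⅑)*(-7))*(-127 + (-10/3 - 4/3*5 + (⅓)*5²)) = -7*(-127 + (-10/3 - 20/3 + (⅓)*25))/9 = -7*(-127 + (-10/3 - 20/3 + 25/3))/9 = -7*(-127 - 5/3)/9 = -7/9*(-386/3) = 2702/27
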